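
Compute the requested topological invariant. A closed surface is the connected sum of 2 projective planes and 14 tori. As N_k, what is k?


Since a >= 1, the sum is non-orientable; each T^2 can be replaced by RP^2 # RP^2 (since T^2#RP^2 = 3RP^2).
Total crosscaps k = 2 + 2*14 = 30.
Check via chi: chi = 2*1 + 14*0 - (2+14-1)*2 = -28 = 2 - k = -28. Consistent.

30


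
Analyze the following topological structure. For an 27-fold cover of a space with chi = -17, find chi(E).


For a finite covering: chi(E) = (number of sheets) * chi(B).
chi(E) = 27 * (-17) = -459

-459


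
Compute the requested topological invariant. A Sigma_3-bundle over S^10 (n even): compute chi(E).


chi(S^10) = 2 (n even), chi(Sigma_3) = 2 - 2*3 = -4.
chi(E) = 2 * (-4) = -8

-8


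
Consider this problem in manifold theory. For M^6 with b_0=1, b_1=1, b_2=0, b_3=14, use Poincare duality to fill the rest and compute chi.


By Poincare duality b_k = b_{6-k}, so full Betti numbers: b_0=1, b_1=1, b_2=0, b_3=14, b_4=0, b_5=1, b_6=1.
chi = sum (-1)^k b_k = -14

-14


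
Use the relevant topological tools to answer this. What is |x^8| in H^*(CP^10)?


|x| = 2 in H^*(CP^n).
|x^8| = 8 * |x| = 8 * 2 = 16

16


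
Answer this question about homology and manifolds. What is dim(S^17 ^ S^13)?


S^m ^ S^n = S^{m+n}.
k = 17 + 13 = 30

30


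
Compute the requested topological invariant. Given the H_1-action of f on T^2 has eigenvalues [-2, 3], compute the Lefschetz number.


For a torus self-map: L(f) = det(I - A) where A acts on H_1.
L(f) = (1--2) * (1-3) = 3 * -2 = -6

-6


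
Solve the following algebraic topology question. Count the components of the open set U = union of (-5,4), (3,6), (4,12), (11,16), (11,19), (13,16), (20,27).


Sort and merge overlapping open intervals.
Merged: (-5,19), (20,27).
Number of components = 2

2


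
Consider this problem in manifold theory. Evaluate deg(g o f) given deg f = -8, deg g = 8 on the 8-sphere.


Degree is multiplicative under composition: deg(g o f) = deg(g) * deg(f).
= 8 * -8 = -64

-64


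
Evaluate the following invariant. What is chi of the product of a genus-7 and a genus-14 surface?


chi(Sigma_7) = 2 - 2*7 = -12
chi(Sigma_14) = 2 - 2*14 = -26
chi(product) = (-12) * (-26) = 312

312


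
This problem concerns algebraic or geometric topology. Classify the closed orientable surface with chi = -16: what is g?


chi = 2 - 2g for closed orientable surfaces.
-16 = 2 - 2g
2g = 2 - (-16) = 18
g = 9

9


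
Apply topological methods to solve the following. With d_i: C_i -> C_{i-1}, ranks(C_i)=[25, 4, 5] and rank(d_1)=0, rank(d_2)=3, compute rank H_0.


rank H_k = rank(ker d_k) - rank(im d_{k+1}).
rank(ker d_0) = rank(C_0) - rank(d_0) = 25 - 0 = 25.
rank(im d_{0+1}) = 0.
rank H_0 = 25 - 0 = 25

25


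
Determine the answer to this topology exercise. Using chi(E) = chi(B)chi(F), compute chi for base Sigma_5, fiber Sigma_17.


For a fiber bundle F -> E -> B (with CW structure): chi(E) = chi(B) * chi(F).
chi(Sigma_5) = -8, chi(Sigma_17) = -32.
chi(E) = (-8) * (-32) = 256

256


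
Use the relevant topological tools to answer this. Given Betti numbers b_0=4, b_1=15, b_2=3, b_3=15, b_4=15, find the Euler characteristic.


chi = sum_k (-1)^k b_k.
= (4) + (-15) + (3) + (-15) + (15)
= -8

-8


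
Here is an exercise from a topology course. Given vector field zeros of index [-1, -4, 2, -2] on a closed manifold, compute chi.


Poincare-Hopf: chi(M) = sum of indices of zeros.
chi = (-1) + (-4) + (2) + (-2) = -5

-5


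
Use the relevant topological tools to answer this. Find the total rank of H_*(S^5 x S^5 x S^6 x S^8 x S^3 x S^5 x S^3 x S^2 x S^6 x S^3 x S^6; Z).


Total Betti number is multiplicative under products.
Each S^d (d>=1) has total Betti number 2.
There are 11 sphere factors.
Total = 2^11 = 2048

2048


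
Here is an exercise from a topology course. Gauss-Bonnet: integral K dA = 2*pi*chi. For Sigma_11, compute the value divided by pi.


Gauss-Bonnet: integral K dA = 2*pi*chi(M).
chi(Sigma_11) = 2 - 2*11 = -20.
(integral K dA)/pi = 2*chi = 2*(-20) = -40

-40


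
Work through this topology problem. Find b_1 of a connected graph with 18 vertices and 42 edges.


For a connected graph: rank(pi_1) = b_1 = E - V + 1 = 1 - chi.
chi = V - E = 18 - 42 = -24.
rank = 1 - (-24) = 42 - 18 + 1 = 25

25


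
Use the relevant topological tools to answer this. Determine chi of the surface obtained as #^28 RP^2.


For a non-orientable closed surface with k crosscaps: chi = 2 - k.
Here k = 28.
chi = 2 - 28 = -26

-26


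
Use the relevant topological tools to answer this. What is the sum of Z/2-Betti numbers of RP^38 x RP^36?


dim H^*(RP^n; Z/2) = n+1 (one Z/2 in each degree 0..n).
Total Betti number is multiplicative.
Total = (38+1) * (36+1) = 39 * 37 = 1443

1443


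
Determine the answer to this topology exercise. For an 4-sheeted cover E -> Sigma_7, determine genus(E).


For an n-sheeted cover: chi(E) = n * chi(B).
chi(Sigma_7) = 2 - 2*7 = -12.
chi(E) = 4 * (-12) = -48.
genus(E) = (2 - chi(E))/2 = (2 - (-48))/2 = 50/2 = 25

25


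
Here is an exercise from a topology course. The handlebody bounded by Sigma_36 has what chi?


A genus-g handlebody deformation retracts to a wedge of g circles.
chi(vee_g S^1) = 1 - g.
chi(H_36) = 1 - 36 = -35

-35


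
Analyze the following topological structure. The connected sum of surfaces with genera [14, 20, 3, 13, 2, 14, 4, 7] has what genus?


Genus is additive under connected sum of orientable surfaces.
g = 14 + 20 + 3 + 13 + 2 + 14 + 4 + 7 = 77

77


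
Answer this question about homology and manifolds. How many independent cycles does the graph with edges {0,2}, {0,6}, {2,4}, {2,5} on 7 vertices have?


b_1 = E - V + (number of components).
E = 4, V = 7, components = 3.
b_1 = 4 - 7 + 3 = 0

0


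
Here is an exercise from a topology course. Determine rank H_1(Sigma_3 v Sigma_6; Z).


For a wedge: H_1(A v B) = H_1(A) + H_1(B).
b_1(Sigma_3) = 6, b_1(Sigma_6) = 12.
b_1 = 6 + 12 = 18

18


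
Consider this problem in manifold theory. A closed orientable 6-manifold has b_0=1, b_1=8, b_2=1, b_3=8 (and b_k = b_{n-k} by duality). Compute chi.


By Poincare duality b_k = b_{6-k}, so full Betti numbers: b_0=1, b_1=8, b_2=1, b_3=8, b_4=1, b_5=8, b_6=1.
chi = sum (-1)^k b_k = -20

-20


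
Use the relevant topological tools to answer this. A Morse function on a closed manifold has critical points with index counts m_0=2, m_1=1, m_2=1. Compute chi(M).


Morse theory: chi(M) = sum_k (-1)^k m_k where m_k = #(index-k critical points).
= (2) + (-1) + (1) = 2

2


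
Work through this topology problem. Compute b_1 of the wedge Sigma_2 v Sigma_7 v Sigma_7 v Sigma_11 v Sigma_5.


For a wedge X v Y: reduced H_k(X v Y) = H_k(X) + H_k(Y).
Each Sigma_g contributes b_1 = 2g.
b_1 = 4 + 14 + 14 + 22 + 10 = 64

64


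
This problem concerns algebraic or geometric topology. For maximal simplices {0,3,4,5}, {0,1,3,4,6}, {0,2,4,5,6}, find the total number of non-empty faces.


Each maximal simplex on m vertices has 2^m - 1 nonempty faces.
Take the union (dedupe shared faces).
Total distinct faces = 59

59


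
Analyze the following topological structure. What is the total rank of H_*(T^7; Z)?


b_k(T^7) = C(7,k), so the sum over k is sum_k C(7,k) = 2^7.
Total = 2^7 = 128

128


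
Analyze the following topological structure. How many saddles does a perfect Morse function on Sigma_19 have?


A perfect Morse function has m_k = b_k.
For Sigma_19: b_0=1, b_1=2g=38, b_2=1.
Saddles m_1 = 2g = 38

38


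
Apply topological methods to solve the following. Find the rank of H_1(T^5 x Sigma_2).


pi_1(A x B) = pi_1(A) x pi_1(B); rank of abelianization = b_1.
b_1(T^5) = 5, b_1(Sigma_2) = 2*2 = 4.
b_1(product) = 5 + 4 = 9

9


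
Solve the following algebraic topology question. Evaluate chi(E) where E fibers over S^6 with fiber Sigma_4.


chi(S^6) = 2 (n even), chi(Sigma_4) = 2 - 2*4 = -6.
chi(E) = 2 * (-6) = -12

-12


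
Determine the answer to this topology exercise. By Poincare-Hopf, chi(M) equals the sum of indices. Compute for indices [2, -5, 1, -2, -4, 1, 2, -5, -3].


Poincare-Hopf: chi(M) = sum of indices of zeros.
chi = (2) + (-5) + (1) + (-2) + (-4) + (1) + (2) + (-5) + (-3) = -13

-13


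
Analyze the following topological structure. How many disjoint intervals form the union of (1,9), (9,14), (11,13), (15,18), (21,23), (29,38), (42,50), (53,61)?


Sort and merge overlapping open intervals.
Merged: (1,9), (9,14), (15,18), (21,23), (29,38), (42,50), (53,61).
Number of components = 7

7


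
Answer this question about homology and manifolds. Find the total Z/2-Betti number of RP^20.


H^k(RP^20; Z/2) = Z/2 for each 0 <= k <= 20.
Total dimension = 20 + 1 = 21

21


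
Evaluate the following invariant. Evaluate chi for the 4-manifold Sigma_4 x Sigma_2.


chi(Sigma_4) = 2 - 2*4 = -6
chi(Sigma_2) = 2 - 2*2 = -2
chi(product) = (-6) * (-2) = 12

12


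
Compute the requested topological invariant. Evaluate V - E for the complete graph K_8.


K_8: V = 8, E = C(8,2) = 28.
chi = V - E = 8 - 28 = -20

-20


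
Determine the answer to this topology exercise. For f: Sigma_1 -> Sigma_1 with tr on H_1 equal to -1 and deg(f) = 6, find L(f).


L(f) = tr(f_0*) - tr(f_1*) + tr(f_2*).
= 1 - (-1) + (6)
= 8

8


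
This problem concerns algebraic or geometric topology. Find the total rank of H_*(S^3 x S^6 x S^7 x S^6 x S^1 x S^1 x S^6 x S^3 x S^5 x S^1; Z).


Total Betti number is multiplicative under products.
Each S^d (d>=1) has total Betti number 2.
There are 10 sphere factors.
Total = 2^10 = 1024

1024


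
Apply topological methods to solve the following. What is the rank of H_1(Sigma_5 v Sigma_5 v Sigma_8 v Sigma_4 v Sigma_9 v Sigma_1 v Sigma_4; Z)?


For a wedge X v Y: reduced H_k(X v Y) = H_k(X) + H_k(Y).
Each Sigma_g contributes b_1 = 2g.
b_1 = 10 + 10 + 16 + 8 + 18 + 2 + 8 = 72

72


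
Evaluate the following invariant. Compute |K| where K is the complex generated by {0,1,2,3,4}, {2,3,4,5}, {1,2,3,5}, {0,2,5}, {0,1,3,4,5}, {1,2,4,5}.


Each maximal simplex on m vertices has 2^m - 1 nonempty faces.
Take the union (dedupe shared faces).
Total distinct faces = 55

55


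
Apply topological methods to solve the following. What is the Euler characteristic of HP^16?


HP^16 has one cell in each dimension 0, 4, ..., 4*16 (16+1 cells, all even-dim).
chi = 16 + 1 = 17

17


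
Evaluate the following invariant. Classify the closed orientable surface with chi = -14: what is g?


chi = 2 - 2g for closed orientable surfaces.
-14 = 2 - 2g
2g = 2 - (-14) = 16
g = 8

8


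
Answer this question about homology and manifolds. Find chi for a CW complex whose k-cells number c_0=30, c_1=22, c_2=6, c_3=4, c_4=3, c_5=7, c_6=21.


chi = sum_k (-1)^k c_k.
= (-1)^0*30 + (-1)^1*22 + (-1)^2*6 + (-1)^3*4 + (-1)^4*3 + (-1)^5*7 + (-1)^6*21
= (30) + (-22) + (6) + (-4) + (3) + (-7) + (21)
= 27

27


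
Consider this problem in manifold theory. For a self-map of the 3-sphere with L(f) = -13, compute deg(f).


L(f) = 1 + (-1)^3 deg(f) on S^3.
-13 = 1 + (-1)^3 * deg(f)
(-1)^3 * deg(f) = -14
deg(f) = 14

14


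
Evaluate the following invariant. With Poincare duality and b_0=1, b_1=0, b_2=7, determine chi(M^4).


By Poincare duality b_k = b_{4-k}, so full Betti numbers: b_0=1, b_1=0, b_2=7, b_3=0, b_4=1.
chi = sum (-1)^k b_k = 9

9


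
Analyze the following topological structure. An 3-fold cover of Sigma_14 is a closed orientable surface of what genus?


For an n-sheeted cover: chi(E) = n * chi(B).
chi(Sigma_14) = 2 - 2*14 = -26.
chi(E) = 3 * (-26) = -78.
genus(E) = (2 - chi(E))/2 = (2 - (-78))/2 = 80/2 = 40

40


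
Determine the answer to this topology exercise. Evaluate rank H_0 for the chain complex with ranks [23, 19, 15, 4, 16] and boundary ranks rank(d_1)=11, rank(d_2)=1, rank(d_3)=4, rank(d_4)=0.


rank H_k = rank(ker d_k) - rank(im d_{k+1}).
rank(ker d_0) = rank(C_0) - rank(d_0) = 23 - 0 = 23.
rank(im d_{0+1}) = 11.
rank H_0 = 23 - 11 = 12

12


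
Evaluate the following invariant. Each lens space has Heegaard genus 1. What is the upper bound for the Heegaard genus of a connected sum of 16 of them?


Heegaard genus satisfies g(A#B) <= g(A) + g(B).
Each lens space has g = 1.
Upper bound: 16 * 1 = 16

16


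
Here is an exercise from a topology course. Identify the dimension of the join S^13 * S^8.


Join of spheres: S^m * S^n = S^{m+n+1}.
dim = 13 + 8 + 1 = 22

22


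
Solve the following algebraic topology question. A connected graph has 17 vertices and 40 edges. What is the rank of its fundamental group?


For a connected graph: rank(pi_1) = b_1 = E - V + 1 = 1 - chi.
chi = V - E = 17 - 40 = -23.
rank = 1 - (-23) = 40 - 17 + 1 = 24

24


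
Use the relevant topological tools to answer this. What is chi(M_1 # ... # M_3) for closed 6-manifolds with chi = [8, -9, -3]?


For n-manifolds: chi(A#B) = chi(A) + chi(B) - chi(S^6).
chi(S^6) = 1 + (-1)^6 = 2.
chi(#) = (sum chi_i) - (3-1)*chi(S^6) = -4 - 2*2 = -8

-8


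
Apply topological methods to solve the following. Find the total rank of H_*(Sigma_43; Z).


For Sigma_43: b_0 = 1, b_1 = 2g = 86, b_2 = 1.
Total = 1 + 86 + 1 = 88

88


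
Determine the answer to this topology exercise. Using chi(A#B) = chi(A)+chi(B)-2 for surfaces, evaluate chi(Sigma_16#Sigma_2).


chi(Sigma_16) = 2 - 2*16 = -30
chi(Sigma_2) = 2 - 2*2 = -2
For surfaces: chi(A#B) = chi(A) + chi(B) - 2.
chi = -30 + -2 - 2 = -34

-34


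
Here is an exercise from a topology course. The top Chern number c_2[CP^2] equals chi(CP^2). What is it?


For any closed oriented manifold, <e(TM),[M]> = chi(M).
chi(CP^2) = 2+1 = 3

3


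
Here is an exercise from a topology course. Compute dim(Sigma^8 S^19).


Each suspension raises dimension by 1: Sigma S^n = S^{n+1}.
Sigma^8 S^19 = S^{19+8} = S^27

27


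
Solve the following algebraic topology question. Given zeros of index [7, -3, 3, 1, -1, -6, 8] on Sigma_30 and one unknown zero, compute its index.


Poincare-Hopf: sum of indices = chi(M).
chi(Sigma_30) = 2 - 2*30 = -58.
Sum of known indices = 9.
x = chi - (sum known) = -58 - (9) = -67

-67


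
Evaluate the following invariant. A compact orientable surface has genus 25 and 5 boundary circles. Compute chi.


For a compact orientable surface with genus g and b boundary components: chi = 2 - 2g - b.
chi = 2 - 2*25 - 5 = 2 - 50 - 5 = -53

-53


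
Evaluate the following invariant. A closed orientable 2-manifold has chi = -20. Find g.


chi = 2 - 2g for closed orientable surfaces.
-20 = 2 - 2g
2g = 2 - (-20) = 22
g = 11

11


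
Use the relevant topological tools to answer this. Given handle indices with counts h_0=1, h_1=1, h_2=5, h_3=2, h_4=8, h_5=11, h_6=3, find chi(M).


Handles of index k contribute (-1)^k to chi (same as CW cells).
chi = (1) + (-1) + (5) + (-2) + (8) + (-11) + (3) = 3

3


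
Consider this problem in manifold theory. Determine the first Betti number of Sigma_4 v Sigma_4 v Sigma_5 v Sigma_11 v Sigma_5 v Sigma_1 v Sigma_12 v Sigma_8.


For a wedge X v Y: reduced H_k(X v Y) = H_k(X) + H_k(Y).
Each Sigma_g contributes b_1 = 2g.
b_1 = 8 + 8 + 10 + 22 + 10 + 2 + 24 + 16 = 100

100


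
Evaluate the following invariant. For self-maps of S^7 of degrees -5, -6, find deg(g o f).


Degree is multiplicative under composition: deg(g o f) = deg(g) * deg(f).
= -6 * -5 = 30

30


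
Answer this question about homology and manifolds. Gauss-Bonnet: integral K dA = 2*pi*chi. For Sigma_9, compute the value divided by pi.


Gauss-Bonnet: integral K dA = 2*pi*chi(M).
chi(Sigma_9) = 2 - 2*9 = -16.
(integral K dA)/pi = 2*chi = 2*(-16) = -32

-32


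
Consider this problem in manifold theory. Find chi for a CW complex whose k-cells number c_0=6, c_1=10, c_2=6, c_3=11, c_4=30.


chi = sum_k (-1)^k c_k.
= (-1)^0*6 + (-1)^1*10 + (-1)^2*6 + (-1)^3*11 + (-1)^4*30
= (6) + (-10) + (6) + (-11) + (30)
= 21

21


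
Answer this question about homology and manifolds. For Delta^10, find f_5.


Delta^10 has 10+1 vertices. A 5-face is a choice of 5+1 vertices.
f_5 = C(10+1, 5+1) = C(11,6) = 462

462


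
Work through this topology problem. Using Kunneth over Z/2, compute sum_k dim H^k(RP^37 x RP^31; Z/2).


dim H^*(RP^n; Z/2) = n+1 (one Z/2 in each degree 0..n).
Total Betti number is multiplicative.
Total = (37+1) * (31+1) = 38 * 32 = 1216

1216


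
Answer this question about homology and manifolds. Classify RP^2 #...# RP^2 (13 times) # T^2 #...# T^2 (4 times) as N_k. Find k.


Since a >= 1, the sum is non-orientable; each T^2 can be replaced by RP^2 # RP^2 (since T^2#RP^2 = 3RP^2).
Total crosscaps k = 13 + 2*4 = 21.
Check via chi: chi = 13*1 + 4*0 - (13+4-1)*2 = -19 = 2 - k = -19. Consistent.

21


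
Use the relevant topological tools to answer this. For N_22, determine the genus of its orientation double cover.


chi(N_22) = 2 - 22 = -20.
Double cover: chi(Sigma_g) = 2 * chi(N_22) = 2*(-20) = -40.
2 - 2g = -40, so g = (2 - (-40))/2 = 42/2 = 21

21


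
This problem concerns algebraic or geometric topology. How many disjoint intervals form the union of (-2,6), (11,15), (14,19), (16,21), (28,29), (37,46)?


Sort and merge overlapping open intervals.
Merged: (-2,6), (11,21), (28,29), (37,46).
Number of components = 4

4


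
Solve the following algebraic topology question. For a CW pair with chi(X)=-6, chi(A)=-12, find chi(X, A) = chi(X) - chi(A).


Relative Euler characteristic: chi(X, A) = chi(X) - chi(A).
= -6 - (-12) = 6

6


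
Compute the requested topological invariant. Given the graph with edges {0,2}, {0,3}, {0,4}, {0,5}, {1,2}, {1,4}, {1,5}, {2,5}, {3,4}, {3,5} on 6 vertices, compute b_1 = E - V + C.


b_1 = E - V + (number of components).
E = 10, V = 6, components = 1.
b_1 = 10 - 6 + 1 = 5

5


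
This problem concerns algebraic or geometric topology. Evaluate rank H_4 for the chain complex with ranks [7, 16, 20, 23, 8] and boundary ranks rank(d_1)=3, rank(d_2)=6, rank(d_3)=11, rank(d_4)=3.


rank H_k = rank(ker d_k) - rank(im d_{k+1}).
rank(ker d_4) = rank(C_4) - rank(d_4) = 8 - 3 = 5.
rank(im d_{4+1}) = 0.
rank H_4 = 5 - 0 = 5

5


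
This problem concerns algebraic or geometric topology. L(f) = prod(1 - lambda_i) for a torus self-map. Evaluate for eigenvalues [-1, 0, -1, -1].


For a torus self-map: L(f) = det(I - A) where A acts on H_1.
L(f) = (1--1) * (1-0) * (1--1) * (1--1) = 2 * 1 * 2 * 2 = 8

8


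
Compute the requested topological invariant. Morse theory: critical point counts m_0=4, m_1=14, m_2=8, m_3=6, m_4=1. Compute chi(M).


Morse theory: chi(M) = sum_k (-1)^k m_k where m_k = #(index-k critical points).
= (4) + (-14) + (8) + (-6) + (1) = -7

-7


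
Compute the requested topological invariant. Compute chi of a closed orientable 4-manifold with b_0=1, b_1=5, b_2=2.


By Poincare duality b_k = b_{4-k}, so full Betti numbers: b_0=1, b_1=5, b_2=2, b_3=5, b_4=1.
chi = sum (-1)^k b_k = -6

-6


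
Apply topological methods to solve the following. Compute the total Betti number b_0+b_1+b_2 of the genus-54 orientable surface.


For Sigma_54: b_0 = 1, b_1 = 2g = 108, b_2 = 1.
Total = 1 + 108 + 1 = 110

110


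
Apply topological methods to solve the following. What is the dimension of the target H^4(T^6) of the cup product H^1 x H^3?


Cup product: H^p x H^q -> H^{p+q}; here p+q = 1+3 = 4.
rank H^k(T^n) = C(n,k).
C(6,4) = 15

15


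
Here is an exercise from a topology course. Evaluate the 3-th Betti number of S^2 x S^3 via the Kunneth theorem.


Each S^d has Poincare polynomial 1 + t^d.
The product S^2 x S^3 has Poincare polynomial prod(1+t^d_i).
Expanding: b_0=1, b_2=1, b_3=1, b_5=1.
b_3 = 1

1


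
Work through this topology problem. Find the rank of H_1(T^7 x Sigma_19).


pi_1(A x B) = pi_1(A) x pi_1(B); rank of abelianization = b_1.
b_1(T^7) = 7, b_1(Sigma_19) = 2*19 = 38.
b_1(product) = 7 + 38 = 45

45


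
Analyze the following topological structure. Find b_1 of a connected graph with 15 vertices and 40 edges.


For a connected graph: rank(pi_1) = b_1 = E - V + 1 = 1 - chi.
chi = V - E = 15 - 40 = -25.
rank = 1 - (-25) = 40 - 15 + 1 = 26

26


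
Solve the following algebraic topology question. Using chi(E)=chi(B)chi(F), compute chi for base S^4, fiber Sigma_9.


chi(S^4) = 2 (n even), chi(Sigma_9) = 2 - 2*9 = -16.
chi(E) = 2 * (-16) = -32

-32


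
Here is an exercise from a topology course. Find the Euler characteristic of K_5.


K_5: V = 5, E = C(5,2) = 10.
chi = V - E = 5 - 10 = -5

-5


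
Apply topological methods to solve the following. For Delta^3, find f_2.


Delta^3 has 3+1 vertices. A 2-face is a choice of 2+1 vertices.
f_2 = C(3+1, 2+1) = C(4,3) = 4

4


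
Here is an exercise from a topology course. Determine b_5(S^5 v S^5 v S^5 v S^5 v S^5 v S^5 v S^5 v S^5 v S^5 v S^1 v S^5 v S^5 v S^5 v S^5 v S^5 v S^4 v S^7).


For a wedge of spheres, H_k (k>0) is free on one generator per sphere of dimension k.
Spheres of dimension 5: count = 14.
b_5 = 14

14


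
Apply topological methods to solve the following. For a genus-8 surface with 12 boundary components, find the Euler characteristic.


For a compact orientable surface with genus g and b boundary components: chi = 2 - 2g - b.
chi = 2 - 2*8 - 12 = 2 - 16 - 12 = -26

-26


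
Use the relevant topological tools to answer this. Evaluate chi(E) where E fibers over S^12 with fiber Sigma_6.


chi(S^12) = 2 (n even), chi(Sigma_6) = 2 - 2*6 = -10.
chi(E) = 2 * (-10) = -20

-20


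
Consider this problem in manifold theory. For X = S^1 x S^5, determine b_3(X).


Each S^d has Poincare polynomial 1 + t^d.
The product S^1 x S^5 has Poincare polynomial prod(1+t^d_i).
Expanding: b_0=1, b_1=1, b_5=1, b_6=1.
b_3 = 0

0


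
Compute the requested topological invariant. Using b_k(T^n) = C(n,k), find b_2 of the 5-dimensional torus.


By the Kunneth formula, b_k(T^n) = C(n,k).
b_2(T^5) = C(5,2).
C(5,2) = 5!/(2!*3!) = 10

10


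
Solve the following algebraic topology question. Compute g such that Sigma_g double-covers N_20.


chi(N_20) = 2 - 20 = -18.
Double cover: chi(Sigma_g) = 2 * chi(N_20) = 2*(-18) = -36.
2 - 2g = -36, so g = (2 - (-36))/2 = 38/2 = 19

19


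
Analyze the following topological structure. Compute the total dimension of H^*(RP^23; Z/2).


H^k(RP^23; Z/2) = Z/2 for each 0 <= k <= 23.
Total dimension = 23 + 1 = 24

24


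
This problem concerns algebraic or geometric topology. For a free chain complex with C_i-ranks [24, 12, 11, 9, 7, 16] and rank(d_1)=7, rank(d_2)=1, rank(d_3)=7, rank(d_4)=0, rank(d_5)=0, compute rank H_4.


rank H_k = rank(ker d_k) - rank(im d_{k+1}).
rank(ker d_4) = rank(C_4) - rank(d_4) = 7 - 0 = 7.
rank(im d_{4+1}) = 0.
rank H_4 = 7 - 0 = 7

7


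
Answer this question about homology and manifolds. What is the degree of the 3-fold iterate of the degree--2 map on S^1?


deg(f) = -2. Degree is multiplicative: deg(f^3) = (deg f)^3.
deg(f^3) = (-2)^3 = -8

-8


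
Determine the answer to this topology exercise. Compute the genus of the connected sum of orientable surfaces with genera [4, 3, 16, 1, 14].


Genus is additive under connected sum of orientable surfaces.
g = 4 + 3 + 16 + 1 + 14 = 38

38


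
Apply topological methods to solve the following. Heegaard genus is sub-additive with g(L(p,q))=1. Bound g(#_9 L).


Heegaard genus satisfies g(A#B) <= g(A) + g(B).
Each lens space has g = 1.
Upper bound: 9 * 1 = 9

9


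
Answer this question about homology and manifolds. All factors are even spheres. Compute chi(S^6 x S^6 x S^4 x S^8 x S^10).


chi is multiplicative: chi(X x Y) = chi(X) chi(Y).
Each even-dim sphere has chi = 2. There are 5 factors.
chi = 2^5 = 32

32


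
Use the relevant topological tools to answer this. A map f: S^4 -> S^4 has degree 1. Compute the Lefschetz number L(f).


On S^4: L(f) = tr(f_0*) + (-1)^4 tr(f_4*) = 1 + (-1)^4 * deg(f).
L(f) = 1 + (-1)^4 * 1 = 1 + 1 = 2

2


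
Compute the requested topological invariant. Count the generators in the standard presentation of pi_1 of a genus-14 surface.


Standard presentation: pi_1(Sigma_g) = <a_1,b_1,...,a_g,b_g | [a_1,b_1]...[a_g,b_g] = 1>.
Number of generators = 2g = 2*14 = 28

28


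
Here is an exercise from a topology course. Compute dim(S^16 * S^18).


Join of spheres: S^m * S^n = S^{m+n+1}.
dim = 16 + 18 + 1 = 35

35


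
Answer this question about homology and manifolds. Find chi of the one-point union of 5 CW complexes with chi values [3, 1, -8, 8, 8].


chi(A v B) = chi(A) + chi(B) - 1 (one point identified).
For 5 spaces: chi = (sum chi_i) - (5 - 1).
sum = 12; chi = 12 - 4 = 8

8


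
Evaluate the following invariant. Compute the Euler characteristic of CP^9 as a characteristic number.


For any closed oriented manifold, <e(TM),[M]> = chi(M).
chi(CP^9) = 9+1 = 10

10


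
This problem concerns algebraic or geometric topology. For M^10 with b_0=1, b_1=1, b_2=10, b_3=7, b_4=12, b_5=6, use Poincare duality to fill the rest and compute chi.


By Poincare duality b_k = b_{10-k}, so full Betti numbers: b_0=1, b_1=1, b_2=10, b_3=7, b_4=12, b_5=6, b_6=12, b_7=7, b_8=10, b_9=1, b_10=1.
chi = sum (-1)^k b_k = 24

24


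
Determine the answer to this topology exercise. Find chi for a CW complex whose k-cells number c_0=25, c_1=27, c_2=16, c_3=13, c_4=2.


chi = sum_k (-1)^k c_k.
= (-1)^0*25 + (-1)^1*27 + (-1)^2*16 + (-1)^3*13 + (-1)^4*2
= (25) + (-27) + (16) + (-13) + (2)
= 3

3


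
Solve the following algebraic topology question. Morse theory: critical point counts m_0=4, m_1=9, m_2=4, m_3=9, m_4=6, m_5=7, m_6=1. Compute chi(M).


Morse theory: chi(M) = sum_k (-1)^k m_k where m_k = #(index-k critical points).
= (4) + (-9) + (4) + (-9) + (6) + (-7) + (1) = -10

-10


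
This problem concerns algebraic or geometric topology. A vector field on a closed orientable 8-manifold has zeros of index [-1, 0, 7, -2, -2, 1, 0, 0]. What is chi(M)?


Poincare-Hopf: chi(M) = sum of indices of zeros.
chi = (-1) + (0) + (7) + (-2) + (-2) + (1) + (0) + (0) = 3

3


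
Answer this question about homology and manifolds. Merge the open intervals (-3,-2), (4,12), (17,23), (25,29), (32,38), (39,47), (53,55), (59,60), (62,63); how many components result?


Sort and merge overlapping open intervals.
Merged: (-3,-2), (4,12), (17,23), (25,29), (32,38), (39,47), (53,55), (59,60), (62,63).
Number of components = 9

9


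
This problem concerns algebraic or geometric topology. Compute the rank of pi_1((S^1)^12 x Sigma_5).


pi_1(A x B) = pi_1(A) x pi_1(B); rank of abelianization = b_1.
b_1(T^12) = 12, b_1(Sigma_5) = 2*5 = 10.
b_1(product) = 12 + 10 = 22

22


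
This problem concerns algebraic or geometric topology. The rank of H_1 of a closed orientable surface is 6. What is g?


For a closed orientable surface: b_1 = 2g.
6 = 2g
g = 6 / 2 = 3

3


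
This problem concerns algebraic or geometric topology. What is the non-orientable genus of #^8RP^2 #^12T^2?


Since a >= 1, the sum is non-orientable; each T^2 can be replaced by RP^2 # RP^2 (since T^2#RP^2 = 3RP^2).
Total crosscaps k = 8 + 2*12 = 32.
Check via chi: chi = 8*1 + 12*0 - (8+12-1)*2 = -30 = 2 - k = -30. Consistent.

32


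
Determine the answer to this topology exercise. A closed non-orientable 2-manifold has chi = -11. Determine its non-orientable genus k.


chi = 2 - k for closed non-orientable surfaces with k crosscaps.
-11 = 2 - k
k = 2 - (-11) = 13

13


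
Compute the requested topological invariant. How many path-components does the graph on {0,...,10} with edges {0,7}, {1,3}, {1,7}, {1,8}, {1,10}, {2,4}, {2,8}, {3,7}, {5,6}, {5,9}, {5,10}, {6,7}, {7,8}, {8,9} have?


Run DFS/union-find over 11 vertices.
V = 11, E = 14.
Number of components = 1

1


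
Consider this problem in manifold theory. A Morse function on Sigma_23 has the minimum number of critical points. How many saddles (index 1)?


A perfect Morse function has m_k = b_k.
For Sigma_23: b_0=1, b_1=2g=46, b_2=1.
Saddles m_1 = 2g = 46

46


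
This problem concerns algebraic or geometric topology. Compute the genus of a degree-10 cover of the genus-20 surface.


For an n-sheeted cover: chi(E) = n * chi(B).
chi(Sigma_20) = 2 - 2*20 = -38.
chi(E) = 10 * (-38) = -380.
genus(E) = (2 - chi(E))/2 = (2 - (-380))/2 = 382/2 = 191

191


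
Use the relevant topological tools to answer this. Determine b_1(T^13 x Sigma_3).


pi_1(A x B) = pi_1(A) x pi_1(B); rank of abelianization = b_1.
b_1(T^13) = 13, b_1(Sigma_3) = 2*3 = 6.
b_1(product) = 13 + 6 = 19

19


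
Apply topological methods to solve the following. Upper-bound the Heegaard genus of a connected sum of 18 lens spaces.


Heegaard genus satisfies g(A#B) <= g(A) + g(B).
Each lens space has g = 1.
Upper bound: 18 * 1 = 18

18


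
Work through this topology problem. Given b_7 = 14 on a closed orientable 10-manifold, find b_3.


Poincare duality for closed orientable n-manifolds: b_k = b_{n-k}.
Here n = 10, so b_3 = b_7 = 14

14


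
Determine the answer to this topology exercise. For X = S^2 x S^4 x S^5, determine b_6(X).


Each S^d has Poincare polynomial 1 + t^d.
The product S^2 x S^4 x S^5 has Poincare polynomial prod(1+t^d_i).
Expanding: b_0=1, b_2=1, b_4=1, b_5=1, b_6=1, b_7=1, b_9=1, b_11=1.
b_6 = 1

1


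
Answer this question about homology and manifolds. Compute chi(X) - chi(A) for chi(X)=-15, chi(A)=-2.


Relative Euler characteristic: chi(X, A) = chi(X) - chi(A).
= -15 - (-2) = -13

-13


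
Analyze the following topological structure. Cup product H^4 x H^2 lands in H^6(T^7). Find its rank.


Cup product: H^p x H^q -> H^{p+q}; here p+q = 4+2 = 6.
rank H^k(T^n) = C(n,k).
C(7,6) = 7

7


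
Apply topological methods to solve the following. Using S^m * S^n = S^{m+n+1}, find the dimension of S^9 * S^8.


Join of spheres: S^m * S^n = S^{m+n+1}.
dim = 9 + 8 + 1 = 18

18


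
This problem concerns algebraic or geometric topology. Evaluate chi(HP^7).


HP^7 has one cell in each dimension 0, 4, ..., 4*7 (7+1 cells, all even-dim).
chi = 7 + 1 = 8

8


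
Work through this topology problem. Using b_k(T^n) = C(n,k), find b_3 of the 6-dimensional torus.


By the Kunneth formula, b_k(T^n) = C(n,k).
b_3(T^6) = C(6,3).
C(6,3) = 6!/(3!*3!) = 20

20


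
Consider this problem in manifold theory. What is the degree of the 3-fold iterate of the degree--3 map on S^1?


deg(f) = -3. Degree is multiplicative: deg(f^3) = (deg f)^3.
deg(f^3) = (-3)^3 = -27

-27


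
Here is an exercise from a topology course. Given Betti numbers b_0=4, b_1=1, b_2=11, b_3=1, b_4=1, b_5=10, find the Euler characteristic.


chi = sum_k (-1)^k b_k.
= (4) + (-1) + (11) + (-1) + (1) + (-10)
= 4

4


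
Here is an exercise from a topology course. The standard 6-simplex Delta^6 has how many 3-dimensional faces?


Delta^6 has 6+1 vertices. A 3-face is a choice of 3+1 vertices.
f_3 = C(6+1, 3+1) = C(7,4) = 35

35


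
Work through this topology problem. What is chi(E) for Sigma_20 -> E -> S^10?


chi(S^10) = 2 (n even), chi(Sigma_20) = 2 - 2*20 = -38.
chi(E) = 2 * (-38) = -76

-76


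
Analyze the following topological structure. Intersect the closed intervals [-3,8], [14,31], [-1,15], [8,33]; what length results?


Intersection = [max(a_i), min(b_i)] = [14, 8].
Since 14 > 8, the intersection is empty.
Length = 0

0


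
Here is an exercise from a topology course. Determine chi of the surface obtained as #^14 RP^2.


For a non-orientable closed surface with k crosscaps: chi = 2 - k.
Here k = 14.
chi = 2 - 14 = -12

-12


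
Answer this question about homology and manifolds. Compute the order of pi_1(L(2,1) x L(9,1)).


pi_1(X x Y) = pi_1(X) x pi_1(Y).
pi_1(L(2,1)) = Z/2, pi_1(L(9,1)) = Z/9.
|Z/2 x Z/9| = 2 * 9 = 18

18


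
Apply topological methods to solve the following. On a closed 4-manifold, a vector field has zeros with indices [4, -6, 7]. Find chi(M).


Poincare-Hopf: chi(M) = sum of indices of zeros.
chi = (4) + (-6) + (7) = 5

5


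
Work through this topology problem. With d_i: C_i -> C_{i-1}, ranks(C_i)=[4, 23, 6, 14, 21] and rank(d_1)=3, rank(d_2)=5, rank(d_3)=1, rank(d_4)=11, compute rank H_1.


rank H_k = rank(ker d_k) - rank(im d_{k+1}).
rank(ker d_1) = rank(C_1) - rank(d_1) = 23 - 3 = 20.
rank(im d_{1+1}) = 5.
rank H_1 = 20 - 5 = 15

15


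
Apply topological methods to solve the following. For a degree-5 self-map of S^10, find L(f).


On S^10: L(f) = tr(f_0*) + (-1)^10 tr(f_10*) = 1 + (-1)^10 * deg(f).
L(f) = 1 + (-1)^10 * 5 = 1 + 5 = 6

6


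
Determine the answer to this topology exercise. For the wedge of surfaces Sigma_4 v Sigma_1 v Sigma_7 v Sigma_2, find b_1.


For a wedge X v Y: reduced H_k(X v Y) = H_k(X) + H_k(Y).
Each Sigma_g contributes b_1 = 2g.
b_1 = 8 + 2 + 14 + 4 = 28

28


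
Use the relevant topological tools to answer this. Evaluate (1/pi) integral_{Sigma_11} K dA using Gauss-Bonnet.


Gauss-Bonnet: integral K dA = 2*pi*chi(M).
chi(Sigma_11) = 2 - 2*11 = -20.
(integral K dA)/pi = 2*chi = 2*(-20) = -40

-40


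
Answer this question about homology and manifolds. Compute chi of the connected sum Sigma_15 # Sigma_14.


chi(Sigma_15) = 2 - 2*15 = -28
chi(Sigma_14) = 2 - 2*14 = -26
For surfaces: chi(A#B) = chi(A) + chi(B) - 2.
chi = -28 + -26 - 2 = -56

-56


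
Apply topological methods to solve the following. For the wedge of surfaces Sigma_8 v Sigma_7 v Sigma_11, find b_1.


For a wedge X v Y: reduced H_k(X v Y) = H_k(X) + H_k(Y).
Each Sigma_g contributes b_1 = 2g.
b_1 = 16 + 14 + 22 = 52

52


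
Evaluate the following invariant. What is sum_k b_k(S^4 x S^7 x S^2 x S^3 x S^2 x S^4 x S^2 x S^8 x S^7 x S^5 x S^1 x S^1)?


Total Betti number is multiplicative under products.
Each S^d (d>=1) has total Betti number 2.
There are 12 sphere factors.
Total = 2^12 = 4096

4096


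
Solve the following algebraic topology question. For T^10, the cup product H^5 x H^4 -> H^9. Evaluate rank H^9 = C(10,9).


Cup product: H^p x H^q -> H^{p+q}; here p+q = 5+4 = 9.
rank H^k(T^n) = C(n,k).
C(10,9) = 10

10


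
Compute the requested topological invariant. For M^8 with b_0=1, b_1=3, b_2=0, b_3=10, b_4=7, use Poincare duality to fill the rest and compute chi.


By Poincare duality b_k = b_{8-k}, so full Betti numbers: b_0=1, b_1=3, b_2=0, b_3=10, b_4=7, b_5=10, b_6=0, b_7=3, b_8=1.
chi = sum (-1)^k b_k = -17

-17


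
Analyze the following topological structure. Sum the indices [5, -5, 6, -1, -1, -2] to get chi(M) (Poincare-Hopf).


Poincare-Hopf: chi(M) = sum of indices of zeros.
chi = (5) + (-5) + (6) + (-1) + (-1) + (-2) = 2

2


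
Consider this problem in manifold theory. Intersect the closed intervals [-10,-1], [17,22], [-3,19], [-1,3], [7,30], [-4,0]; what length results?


Intersection = [max(a_i), min(b_i)] = [17, -1].
Since 17 > -1, the intersection is empty.
Length = 0

0


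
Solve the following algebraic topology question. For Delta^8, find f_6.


Delta^8 has 8+1 vertices. A 6-face is a choice of 6+1 vertices.
f_6 = C(8+1, 6+1) = C(9,7) = 36

36


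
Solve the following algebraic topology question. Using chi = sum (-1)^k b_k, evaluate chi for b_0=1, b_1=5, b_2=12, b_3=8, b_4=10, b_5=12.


chi = sum_k (-1)^k b_k.
= (1) + (-5) + (12) + (-8) + (10) + (-12)
= -2

-2


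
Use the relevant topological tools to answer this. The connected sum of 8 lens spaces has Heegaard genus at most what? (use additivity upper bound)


Heegaard genus satisfies g(A#B) <= g(A) + g(B).
Each lens space has g = 1.
Upper bound: 8 * 1 = 8

8


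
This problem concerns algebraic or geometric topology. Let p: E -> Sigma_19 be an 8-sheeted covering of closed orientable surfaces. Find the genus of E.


For an n-sheeted cover: chi(E) = n * chi(B).
chi(Sigma_19) = 2 - 2*19 = -36.
chi(E) = 8 * (-36) = -288.
genus(E) = (2 - chi(E))/2 = (2 - (-288))/2 = 290/2 = 145

145


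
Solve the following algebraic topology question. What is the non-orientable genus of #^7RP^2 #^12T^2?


Since a >= 1, the sum is non-orientable; each T^2 can be replaced by RP^2 # RP^2 (since T^2#RP^2 = 3RP^2).
Total crosscaps k = 7 + 2*12 = 31.
Check via chi: chi = 7*1 + 12*0 - (7+12-1)*2 = -29 = 2 - k = -29. Consistent.

31


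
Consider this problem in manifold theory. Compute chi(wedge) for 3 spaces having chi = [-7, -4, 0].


chi(A v B) = chi(A) + chi(B) - 1 (one point identified).
For 3 spaces: chi = (sum chi_i) - (3 - 1).
sum = -11; chi = -11 - 2 = -13

-13


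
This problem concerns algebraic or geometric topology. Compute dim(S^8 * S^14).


Join of spheres: S^m * S^n = S^{m+n+1}.
dim = 8 + 14 + 1 = 23

23


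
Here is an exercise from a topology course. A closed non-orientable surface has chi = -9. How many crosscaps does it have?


chi = 2 - k for closed non-orientable surfaces with k crosscaps.
-9 = 2 - k
k = 2 - (-9) = 11

11


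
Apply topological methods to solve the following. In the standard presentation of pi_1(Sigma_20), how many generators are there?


Standard presentation: pi_1(Sigma_g) = <a_1,b_1,...,a_g,b_g | [a_1,b_1]...[a_g,b_g] = 1>.
Number of generators = 2g = 2*20 = 40

40


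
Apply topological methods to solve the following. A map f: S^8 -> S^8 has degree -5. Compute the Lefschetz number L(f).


On S^8: L(f) = tr(f_0*) + (-1)^8 tr(f_8*) = 1 + (-1)^8 * deg(f).
L(f) = 1 + (-1)^8 * -5 = 1 + -5 = -4

-4


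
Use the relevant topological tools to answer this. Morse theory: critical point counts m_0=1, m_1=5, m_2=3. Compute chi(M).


Morse theory: chi(M) = sum_k (-1)^k m_k where m_k = #(index-k critical points).
= (1) + (-5) + (3) = -1

-1


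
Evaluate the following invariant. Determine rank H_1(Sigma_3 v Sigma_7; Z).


For a wedge: H_1(A v B) = H_1(A) + H_1(B).
b_1(Sigma_3) = 6, b_1(Sigma_7) = 14.
b_1 = 6 + 14 = 20

20


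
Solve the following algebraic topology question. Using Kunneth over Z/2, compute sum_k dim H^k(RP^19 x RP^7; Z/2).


dim H^*(RP^n; Z/2) = n+1 (one Z/2 in each degree 0..n).
Total Betti number is multiplicative.
Total = (19+1) * (7+1) = 20 * 8 = 160

160


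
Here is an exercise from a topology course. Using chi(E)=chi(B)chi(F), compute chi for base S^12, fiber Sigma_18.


chi(S^12) = 2 (n even), chi(Sigma_18) = 2 - 2*18 = -34.
chi(E) = 2 * (-34) = -68

-68


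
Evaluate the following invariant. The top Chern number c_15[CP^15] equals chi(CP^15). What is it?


For any closed oriented manifold, <e(TM),[M]> = chi(M).
chi(CP^15) = 15+1 = 16

16


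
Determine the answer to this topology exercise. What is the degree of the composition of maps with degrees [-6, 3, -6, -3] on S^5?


Degree is multiplicative: deg(composition) = product of degrees.
= (-6) * (3) * (-6) * (-3) = -324

-324


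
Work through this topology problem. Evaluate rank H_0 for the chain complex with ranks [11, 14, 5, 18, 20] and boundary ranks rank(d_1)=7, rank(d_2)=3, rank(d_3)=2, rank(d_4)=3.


rank H_k = rank(ker d_k) - rank(im d_{k+1}).
rank(ker d_0) = rank(C_0) - rank(d_0) = 11 - 0 = 11.
rank(im d_{0+1}) = 7.
rank H_0 = 11 - 7 = 4

4


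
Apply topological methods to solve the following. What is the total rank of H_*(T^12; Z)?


b_k(T^12) = C(12,k), so the sum over k is sum_k C(12,k) = 2^12.
Total = 2^12 = 4096

4096


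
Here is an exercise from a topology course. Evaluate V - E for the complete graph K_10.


K_10: V = 10, E = C(10,2) = 45.
chi = V - E = 10 - 45 = -35

-35


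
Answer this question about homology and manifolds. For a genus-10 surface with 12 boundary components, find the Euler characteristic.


For a compact orientable surface with genus g and b boundary components: chi = 2 - 2g - b.
chi = 2 - 2*10 - 12 = 2 - 20 - 12 = -30

-30
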